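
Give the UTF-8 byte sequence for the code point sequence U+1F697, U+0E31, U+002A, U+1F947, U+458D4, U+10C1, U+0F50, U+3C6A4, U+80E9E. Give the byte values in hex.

F0 9F 9A 97 E0 B8 B1 2A F0 9F A5 87 F1 85 A3 94 E1 83 81 E0 BD 90 F0 BC 9A A4 F2 80 BA 9E

U+1F697: 4-byte form → F0 9F 9A 97.
U+0E31: 3-byte form → E0 B8 B1.
U+002A: 1-byte form → 2A.
U+1F947: 4-byte form → F0 9F A5 87.
U+458D4: 4-byte form → F1 85 A3 94.
U+10C1: 3-byte form → E1 83 81.
U+0F50: 3-byte form → E0 BD 90.
U+3C6A4: 4-byte form → F0 BC 9A A4.
U+80E9E: 4-byte form → F2 80 BA 9E.
Concatenated (30 bytes): F0 9F 9A 97 E0 B8 B1 2A F0 9F A5 87 F1 85 A3 94 E1 83 81 E0 BD 90 F0 BC 9A A4 F2 80 BA 9E.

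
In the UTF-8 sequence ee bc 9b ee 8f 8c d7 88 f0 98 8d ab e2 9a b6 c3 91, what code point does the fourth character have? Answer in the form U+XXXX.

U+1836B

Offset 0: leading byte 0xEE = 11101110 → 3-byte char #1 = EE BC 9B.
Offset 3: leading byte 0xEE = 11101110 → 3-byte char #2 = EE 8F 8C.
Offset 6: leading byte 0xD7 = 11010111 → 2-byte char #3 = D7 88.
Offset 8: leading byte 0xF0 = 11110000 → 4-byte char #4 = F0 98 8D AB.
Leading byte 0xF0 = 11110000 matches 11110xxx → 4-byte sequence.
Byte 1: 0xF0 = 11110000, payload 000 (3 bits).
Byte 2: 0x98 = 10011000 (10xxxxxx ✓), payload 011000.
Byte 3: 0x8D = 10001101 (10xxxxxx ✓), payload 001101.
Byte 4: 0xAB = 10101011 (10xxxxxx ✓), payload 101011.
Concatenate: 000011000001101101011 = 0x1836B (21 bits → U+1836B).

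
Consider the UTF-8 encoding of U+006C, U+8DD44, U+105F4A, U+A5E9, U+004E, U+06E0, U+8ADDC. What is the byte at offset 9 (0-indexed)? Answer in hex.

0xEA

U+006C → 1-byte form 6C at offsets 0–0.
U+8DD44 → 4-byte form F2 8D B5 84 at offsets 1–4.
U+105F4A → 4-byte form F4 85 BD 8A at offsets 5–8.
U+A5E9 → 3-byte form EA 97 A9 at offsets 9–11.
Offset 9 falls in char 4's range; it's byte 1 of EA 97 A9 = 0xEA.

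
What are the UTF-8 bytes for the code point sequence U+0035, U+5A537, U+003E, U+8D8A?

U+0035: 1-byte form → 35.
U+5A537: 4-byte form → F1 9A 94 B7.
U+003E: 1-byte form → 3E.
U+8D8A: 3-byte form → E8 B6 8A.
Concatenated (9 bytes): 35 F1 9A 94 B7 3E E8 B6 8A.

35 F1 9A 94 B7 3E E8 B6 8A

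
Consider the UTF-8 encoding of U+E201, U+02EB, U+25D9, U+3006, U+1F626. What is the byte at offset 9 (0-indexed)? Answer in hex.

0x80

U+E201 → 3-byte form EE 88 81 at offsets 0–2.
U+02EB → 2-byte form CB AB at offsets 3–4.
U+25D9 → 3-byte form E2 97 99 at offsets 5–7.
U+3006 → 3-byte form E3 80 86 at offsets 8–10.
Offset 9 falls in char 4's range; it's byte 2 of E3 80 86 = 0x80.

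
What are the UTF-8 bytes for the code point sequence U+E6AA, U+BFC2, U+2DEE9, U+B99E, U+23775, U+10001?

EE 9A AA EB BF 82 F0 AD BB A9 EB A6 9E F0 A3 9D B5 F0 90 80 81

U+E6AA: 3-byte form → EE 9A AA.
U+BFC2: 3-byte form → EB BF 82.
U+2DEE9: 4-byte form → F0 AD BB A9.
U+B99E: 3-byte form → EB A6 9E.
U+23775: 4-byte form → F0 A3 9D B5.
U+10001: 4-byte form → F0 90 80 81.
Concatenated (21 bytes): EE 9A AA EB BF 82 F0 AD BB A9 EB A6 9E F0 A3 9D B5 F0 90 80 81.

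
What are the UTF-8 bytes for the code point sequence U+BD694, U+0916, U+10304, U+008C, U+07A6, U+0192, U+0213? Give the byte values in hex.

U+BD694: 4-byte form → F2 BD 9A 94.
U+0916: 3-byte form → E0 A4 96.
U+10304: 4-byte form → F0 90 8C 84.
U+008C: 2-byte form → C2 8C.
U+07A6: 2-byte form → DE A6.
U+0192: 2-byte form → C6 92.
U+0213: 2-byte form → C8 93.
Concatenated (19 bytes): F2 BD 9A 94 E0 A4 96 F0 90 8C 84 C2 8C DE A6 C6 92 C8 93.

F2 BD 9A 94 E0 A4 96 F0 90 8C 84 C2 8C DE A6 C6 92 C8 93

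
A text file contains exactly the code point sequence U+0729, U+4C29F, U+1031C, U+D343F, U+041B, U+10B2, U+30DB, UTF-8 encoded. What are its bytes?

DC A9 F1 8C 8A 9F F0 90 8C 9C F3 93 90 BF D0 9B E1 82 B2 E3 83 9B

U+0729: 2-byte form → DC A9.
U+4C29F: 4-byte form → F1 8C 8A 9F.
U+1031C: 4-byte form → F0 90 8C 9C.
U+D343F: 4-byte form → F3 93 90 BF.
U+041B: 2-byte form → D0 9B.
U+10B2: 3-byte form → E1 82 B2.
U+30DB: 3-byte form → E3 83 9B.
Concatenated (22 bytes): DC A9 F1 8C 8A 9F F0 90 8C 9C F3 93 90 BF D0 9B E1 82 B2 E3 83 9B.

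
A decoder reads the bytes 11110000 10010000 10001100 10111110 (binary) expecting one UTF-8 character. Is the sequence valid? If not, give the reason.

Leading byte 0xF0 = 11110000 → 4-byte form.
Continuation bytes 0x90=10010000, 0x8C=10001100, 0xBE=10111110 all match 10xxxxxx.
Decoded value 0x1033E is ≥ 0x10000 (shortest form) and not a surrogate.

valid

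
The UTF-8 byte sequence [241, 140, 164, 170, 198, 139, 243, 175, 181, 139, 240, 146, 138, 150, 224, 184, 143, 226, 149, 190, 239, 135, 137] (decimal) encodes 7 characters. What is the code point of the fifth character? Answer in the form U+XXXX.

Offset 0: leading byte 0xF1 = 11110001 → 4-byte char #1 = F1 8C A4 AA.
Offset 4: leading byte 0xC6 = 11000110 → 2-byte char #2 = C6 8B.
Offset 6: leading byte 0xF3 = 11110011 → 4-byte char #3 = F3 AF B5 8B.
Offset 10: leading byte 0xF0 = 11110000 → 4-byte char #4 = F0 92 8A 96.
Offset 14: leading byte 0xE0 = 11100000 → 3-byte char #5 = E0 B8 8F.
Leading byte 0xE0 = 11100000 matches 1110xxxx → 3-byte sequence.
Byte 1: 0xE0 = 11100000, payload 0000 (4 bits).
Byte 2: 0xB8 = 10111000 (10xxxxxx ✓), payload 111000.
Byte 3: 0x8F = 10001111 (10xxxxxx ✓), payload 001111.
Concatenate: 0000111000001111 = 0xE0F (16 bits → U+0E0F).

U+0E0F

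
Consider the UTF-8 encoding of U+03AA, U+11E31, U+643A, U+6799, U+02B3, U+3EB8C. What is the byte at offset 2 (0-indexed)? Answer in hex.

0xF0

U+03AA → 2-byte form CE AA at offsets 0–1.
U+11E31 → 4-byte form F0 91 B8 B1 at offsets 2–5.
Offset 2 falls in char 2's range; it's byte 1 of F0 91 B8 B1 = 0xF0.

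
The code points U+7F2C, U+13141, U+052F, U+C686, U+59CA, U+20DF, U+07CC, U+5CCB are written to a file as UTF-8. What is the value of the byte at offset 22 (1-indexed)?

1-indexed offset 22 is 0-indexed offset 21.
U+7F2C → 3-byte form E7 BC AC at offsets 0–2.
U+13141 → 4-byte form F0 93 85 81 at offsets 3–6.
U+052F → 2-byte form D4 AF at offsets 7–8.
U+C686 → 3-byte form EC 9A 86 at offsets 9–11.
U+59CA → 3-byte form E5 A7 8A at offsets 12–14.
U+20DF → 3-byte form E2 83 9F at offsets 15–17.
U+07CC → 2-byte form DF 8C at offsets 18–19.
U+5CCB → 3-byte form E5 B3 8B at offsets 20–22.
Offset 21 falls in char 8's range; it's byte 2 of E5 B3 8B = 0xB3.

0xB3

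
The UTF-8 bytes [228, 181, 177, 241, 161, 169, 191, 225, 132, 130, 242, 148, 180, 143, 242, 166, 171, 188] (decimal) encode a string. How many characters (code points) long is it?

Byte at offset 0: 0xE4 = 11100100 → 3-byte char (#1). Advance 3.
Byte at offset 3: 0xF1 = 11110001 → 4-byte char (#2). Advance 4.
Byte at offset 7: 0xE1 = 11100001 → 3-byte char (#3). Advance 3.
Byte at offset 10: 0xF2 = 11110010 → 4-byte char (#4). Advance 4.
Byte at offset 14: 0xF2 = 11110010 → 4-byte char (#5). Advance 4.
Reached end at offset 18 after 5 code points.

5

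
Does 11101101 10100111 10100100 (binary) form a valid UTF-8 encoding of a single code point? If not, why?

invalid (encodes a surrogate (U+D800–U+DFFF))

Structurally a 3-byte sequence; payload = 0xD9E4.
But 0xD9E4 is in U+D800–U+DFFF, the surrogate range. Surrogates are not Unicode scalar values and are forbidden in UTF-8.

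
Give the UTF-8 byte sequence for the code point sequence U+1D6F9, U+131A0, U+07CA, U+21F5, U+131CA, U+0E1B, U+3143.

F0 9D 9B B9 F0 93 86 A0 DF 8A E2 87 B5 F0 93 87 8A E0 B8 9B E3 85 83

U+1D6F9: 4-byte form → F0 9D 9B B9.
U+131A0: 4-byte form → F0 93 86 A0.
U+07CA: 2-byte form → DF 8A.
U+21F5: 3-byte form → E2 87 B5.
U+131CA: 4-byte form → F0 93 87 8A.
U+0E1B: 3-byte form → E0 B8 9B.
U+3143: 3-byte form → E3 85 83.
Concatenated (23 bytes): F0 9D 9B B9 F0 93 86 A0 DF 8A E2 87 B5 F0 93 87 8A E0 B8 9B E3 85 83.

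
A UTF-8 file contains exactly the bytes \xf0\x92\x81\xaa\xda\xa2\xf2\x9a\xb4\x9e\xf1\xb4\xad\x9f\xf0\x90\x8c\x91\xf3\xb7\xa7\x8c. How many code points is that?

6

Byte at offset 0: 0xF0 = 11110000 → 4-byte char (#1). Advance 4.
Byte at offset 4: 0xDA = 11011010 → 2-byte char (#2). Advance 2.
Byte at offset 6: 0xF2 = 11110010 → 4-byte char (#3). Advance 4.
Byte at offset 10: 0xF1 = 11110001 → 4-byte char (#4). Advance 4.
Byte at offset 14: 0xF0 = 11110000 → 4-byte char (#5). Advance 4.
Byte at offset 18: 0xF3 = 11110011 → 4-byte char (#6). Advance 4.
Reached end at offset 22 after 6 code points.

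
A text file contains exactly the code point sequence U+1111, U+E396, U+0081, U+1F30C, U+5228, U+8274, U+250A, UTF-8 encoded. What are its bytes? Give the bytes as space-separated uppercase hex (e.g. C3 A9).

E1 84 91 EE 8E 96 C2 81 F0 9F 8C 8C E5 88 A8 E8 89 B4 E2 94 8A

U+1111: 3-byte form → E1 84 91.
U+E396: 3-byte form → EE 8E 96.
U+0081: 2-byte form → C2 81.
U+1F30C: 4-byte form → F0 9F 8C 8C.
U+5228: 3-byte form → E5 88 A8.
U+8274: 3-byte form → E8 89 B4.
U+250A: 3-byte form → E2 94 8A.
Concatenated (21 bytes): E1 84 91 EE 8E 96 C2 81 F0 9F 8C 8C E5 88 A8 E8 89 B4 E2 94 8A.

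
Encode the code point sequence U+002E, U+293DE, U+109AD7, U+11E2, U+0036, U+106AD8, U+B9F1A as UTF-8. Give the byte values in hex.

U+002E: 1-byte form → 2E.
U+293DE: 4-byte form → F0 A9 8F 9E.
U+109AD7: 4-byte form → F4 89 AB 97.
U+11E2: 3-byte form → E1 87 A2.
U+0036: 1-byte form → 36.
U+106AD8: 4-byte form → F4 86 AB 98.
U+B9F1A: 4-byte form → F2 B9 BC 9A.
Concatenated (21 bytes): 2E F0 A9 8F 9E F4 89 AB 97 E1 87 A2 36 F4 86 AB 98 F2 B9 BC 9A.

2E F0 A9 8F 9E F4 89 AB 97 E1 87 A2 36 F4 86 AB 98 F2 B9 BC 9A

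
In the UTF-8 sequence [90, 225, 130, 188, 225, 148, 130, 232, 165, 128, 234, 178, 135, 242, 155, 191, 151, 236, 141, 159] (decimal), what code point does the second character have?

Offset 0: leading byte 0x5A = 01011010 → 1-byte char #1 = 5A.
Offset 1: leading byte 0xE1 = 11100001 → 3-byte char #2 = E1 82 BC.
Leading byte 0xE1 = 11100001 matches 1110xxxx → 3-byte sequence.
Byte 1: 0xE1 = 11100001, payload 0001 (4 bits).
Byte 2: 0x82 = 10000010 (10xxxxxx ✓), payload 000010.
Byte 3: 0xBC = 10111100 (10xxxxxx ✓), payload 111100.
Concatenate: 0001000010111100 = 0x10BC (16 bits → U+10BC).

U+10BC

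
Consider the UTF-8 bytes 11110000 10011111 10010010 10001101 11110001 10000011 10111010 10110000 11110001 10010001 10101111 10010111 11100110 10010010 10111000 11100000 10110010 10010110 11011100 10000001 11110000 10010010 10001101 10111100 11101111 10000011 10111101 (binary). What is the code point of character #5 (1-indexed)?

U+0C96

Offset 0: leading byte 0xF0 = 11110000 → 4-byte char #1 = F0 9F 92 8D.
Offset 4: leading byte 0xF1 = 11110001 → 4-byte char #2 = F1 83 BA B0.
Offset 8: leading byte 0xF1 = 11110001 → 4-byte char #3 = F1 91 AF 97.
Offset 12: leading byte 0xE6 = 11100110 → 3-byte char #4 = E6 92 B8.
Offset 15: leading byte 0xE0 = 11100000 → 3-byte char #5 = E0 B2 96.
Leading byte 0xE0 = 11100000 matches 1110xxxx → 3-byte sequence.
Byte 1: 0xE0 = 11100000, payload 0000 (4 bits).
Byte 2: 0xB2 = 10110010 (10xxxxxx ✓), payload 110010.
Byte 3: 0x96 = 10010110 (10xxxxxx ✓), payload 010110.
Concatenate: 0000110010010110 = 0xC96 (16 bits → U+0C96).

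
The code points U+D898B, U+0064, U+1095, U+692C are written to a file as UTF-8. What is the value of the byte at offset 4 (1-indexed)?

1-indexed offset 4 is 0-indexed offset 3.
U+D898B → 4-byte form F3 98 A6 8B at offsets 0–3.
Offset 3 falls in char 1's range; it's byte 4 of F3 98 A6 8B = 0x8B.

0x8B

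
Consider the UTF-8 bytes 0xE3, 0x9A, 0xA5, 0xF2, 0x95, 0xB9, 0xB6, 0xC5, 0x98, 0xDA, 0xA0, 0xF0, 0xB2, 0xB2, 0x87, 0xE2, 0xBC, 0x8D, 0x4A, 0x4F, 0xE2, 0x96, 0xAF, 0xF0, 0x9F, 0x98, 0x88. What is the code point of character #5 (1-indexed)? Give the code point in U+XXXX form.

Offset 0: leading byte 0xE3 = 11100011 → 3-byte char #1 = E3 9A A5.
Offset 3: leading byte 0xF2 = 11110010 → 4-byte char #2 = F2 95 B9 B6.
Offset 7: leading byte 0xC5 = 11000101 → 2-byte char #3 = C5 98.
Offset 9: leading byte 0xDA = 11011010 → 2-byte char #4 = DA A0.
Offset 11: leading byte 0xF0 = 11110000 → 4-byte char #5 = F0 B2 B2 87.
Leading byte 0xF0 = 11110000 matches 11110xxx → 4-byte sequence.
Byte 1: 0xF0 = 11110000, payload 000 (3 bits).
Byte 2: 0xB2 = 10110010 (10xxxxxx ✓), payload 110010.
Byte 3: 0xB2 = 10110010 (10xxxxxx ✓), payload 110010.
Byte 4: 0x87 = 10000111 (10xxxxxx ✓), payload 000111.
Concatenate: 000110010110010000111 = 0x32C87 (21 bits → U+32C87).

U+32C87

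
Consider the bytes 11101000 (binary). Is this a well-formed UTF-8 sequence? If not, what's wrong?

invalid (sequence truncated)

Leading byte 0xE8 = 11101000 → 3-byte form, but only 1 byte is present.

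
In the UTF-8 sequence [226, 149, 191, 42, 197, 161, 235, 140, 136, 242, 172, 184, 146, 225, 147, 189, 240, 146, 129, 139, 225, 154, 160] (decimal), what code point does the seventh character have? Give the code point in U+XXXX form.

Offset 0: leading byte 0xE2 = 11100010 → 3-byte char #1 = E2 95 BF.
Offset 3: leading byte 0x2A = 00101010 → 1-byte char #2 = 2A.
Offset 4: leading byte 0xC5 = 11000101 → 2-byte char #3 = C5 A1.
Offset 6: leading byte 0xEB = 11101011 → 3-byte char #4 = EB 8C 88.
Offset 9: leading byte 0xF2 = 11110010 → 4-byte char #5 = F2 AC B8 92.
Offset 13: leading byte 0xE1 = 11100001 → 3-byte char #6 = E1 93 BD.
Offset 16: leading byte 0xF0 = 11110000 → 4-byte char #7 = F0 92 81 8B.
Leading byte 0xF0 = 11110000 matches 11110xxx → 4-byte sequence.
Byte 1: 0xF0 = 11110000, payload 000 (3 bits).
Byte 2: 0x92 = 10010010 (10xxxxxx ✓), payload 010010.
Byte 3: 0x81 = 10000001 (10xxxxxx ✓), payload 000001.
Byte 4: 0x8B = 10001011 (10xxxxxx ✓), payload 001011.
Concatenate: 000010010000001001011 = 0x1204B (21 bits → U+1204B).

U+1204B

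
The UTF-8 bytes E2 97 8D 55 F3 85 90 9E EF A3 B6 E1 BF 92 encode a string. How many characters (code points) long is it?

Byte at offset 0: 0xE2 = 11100010 → 3-byte char (#1). Advance 3.
Byte at offset 3: 0x55 = 01010101 → 1-byte char (#2). Advance 1.
Byte at offset 4: 0xF3 = 11110011 → 4-byte char (#3). Advance 4.
Byte at offset 8: 0xEF = 11101111 → 3-byte char (#4). Advance 3.
Byte at offset 11: 0xE1 = 11100001 → 3-byte char (#5). Advance 3.
Reached end at offset 14 after 5 code points.

5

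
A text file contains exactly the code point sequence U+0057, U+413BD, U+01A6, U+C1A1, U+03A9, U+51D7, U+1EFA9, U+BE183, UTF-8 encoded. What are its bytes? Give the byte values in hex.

57 F1 81 8E BD C6 A6 EC 86 A1 CE A9 E5 87 97 F0 9E BE A9 F2 BE 86 83

U+0057: 1-byte form → 57.
U+413BD: 4-byte form → F1 81 8E BD.
U+01A6: 2-byte form → C6 A6.
U+C1A1: 3-byte form → EC 86 A1.
U+03A9: 2-byte form → CE A9.
U+51D7: 3-byte form → E5 87 97.
U+1EFA9: 4-byte form → F0 9E BE A9.
U+BE183: 4-byte form → F2 BE 86 83.
Concatenated (23 bytes): 57 F1 81 8E BD C6 A6 EC 86 A1 CE A9 E5 87 97 F0 9E BE A9 F2 BE 86 83.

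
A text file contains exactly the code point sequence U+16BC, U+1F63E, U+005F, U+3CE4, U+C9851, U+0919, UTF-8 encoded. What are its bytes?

E1 9A BC F0 9F 98 BE 5F E3 B3 A4 F3 89 A1 91 E0 A4 99

U+16BC: 3-byte form → E1 9A BC.
U+1F63E: 4-byte form → F0 9F 98 BE.
U+005F: 1-byte form → 5F.
U+3CE4: 3-byte form → E3 B3 A4.
U+C9851: 4-byte form → F3 89 A1 91.
U+0919: 3-byte form → E0 A4 99.
Concatenated (18 bytes): E1 9A BC F0 9F 98 BE 5F E3 B3 A4 F3 89 A1 91 E0 A4 99.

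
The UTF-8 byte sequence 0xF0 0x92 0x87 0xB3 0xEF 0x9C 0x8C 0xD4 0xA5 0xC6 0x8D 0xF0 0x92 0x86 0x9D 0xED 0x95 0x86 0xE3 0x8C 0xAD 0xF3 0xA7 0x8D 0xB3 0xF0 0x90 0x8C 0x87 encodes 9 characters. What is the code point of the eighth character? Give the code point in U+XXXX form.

U+E7373

Offset 0: leading byte 0xF0 = 11110000 → 4-byte char #1 = F0 92 87 B3.
Offset 4: leading byte 0xEF = 11101111 → 3-byte char #2 = EF 9C 8C.
Offset 7: leading byte 0xD4 = 11010100 → 2-byte char #3 = D4 A5.
Offset 9: leading byte 0xC6 = 11000110 → 2-byte char #4 = C6 8D.
Offset 11: leading byte 0xF0 = 11110000 → 4-byte char #5 = F0 92 86 9D.
Offset 15: leading byte 0xED = 11101101 → 3-byte char #6 = ED 95 86.
Offset 18: leading byte 0xE3 = 11100011 → 3-byte char #7 = E3 8C AD.
Offset 21: leading byte 0xF3 = 11110011 → 4-byte char #8 = F3 A7 8D B3.
Leading byte 0xF3 = 11110011 matches 11110xxx → 4-byte sequence.
Byte 1: 0xF3 = 11110011, payload 011 (3 bits).
Byte 2: 0xA7 = 10100111 (10xxxxxx ✓), payload 100111.
Byte 3: 0x8D = 10001101 (10xxxxxx ✓), payload 001101.
Byte 4: 0xB3 = 10110011 (10xxxxxx ✓), payload 110011.
Concatenate: 011100111001101110011 = 0xE7373 (21 bits → U+E7373).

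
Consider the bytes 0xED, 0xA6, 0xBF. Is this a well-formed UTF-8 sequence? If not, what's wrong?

Structurally a 3-byte sequence; payload = 0xD9BF.
But 0xD9BF is in U+D800–U+DFFF, the surrogate range. Surrogates are not Unicode scalar values and are forbidden in UTF-8.

invalid (encodes a surrogate (U+D800–U+DFFF))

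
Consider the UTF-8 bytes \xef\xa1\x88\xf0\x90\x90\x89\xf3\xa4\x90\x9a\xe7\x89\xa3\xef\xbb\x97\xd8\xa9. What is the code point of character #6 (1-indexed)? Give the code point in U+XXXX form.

Offset 0: leading byte 0xEF = 11101111 → 3-byte char #1 = EF A1 88.
Offset 3: leading byte 0xF0 = 11110000 → 4-byte char #2 = F0 90 90 89.
Offset 7: leading byte 0xF3 = 11110011 → 4-byte char #3 = F3 A4 90 9A.
Offset 11: leading byte 0xE7 = 11100111 → 3-byte char #4 = E7 89 A3.
Offset 14: leading byte 0xEF = 11101111 → 3-byte char #5 = EF BB 97.
Offset 17: leading byte 0xD8 = 11011000 → 2-byte char #6 = D8 A9.
Leading byte 0xD8 = 11011000 matches 110xxxxx → 2-byte sequence.
Byte 1: 0xD8 = 11011000, payload 11000 (5 bits).
Byte 2: 0xA9 = 10101001 (10xxxxxx ✓), payload 101001.
Concatenate: 11000101001 = 0x629 (11 bits → U+0629).

U+0629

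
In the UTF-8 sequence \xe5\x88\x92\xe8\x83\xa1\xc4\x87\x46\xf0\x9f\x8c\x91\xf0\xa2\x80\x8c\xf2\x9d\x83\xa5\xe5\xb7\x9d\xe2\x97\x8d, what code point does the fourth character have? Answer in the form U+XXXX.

Offset 0: leading byte 0xE5 = 11100101 → 3-byte char #1 = E5 88 92.
Offset 3: leading byte 0xE8 = 11101000 → 3-byte char #2 = E8 83 A1.
Offset 6: leading byte 0xC4 = 11000100 → 2-byte char #3 = C4 87.
Offset 8: leading byte 0x46 = 01000110 → 1-byte char #4 = 46.
Leading byte 0x46 = 01000110 matches 0xxxxxxx → 1-byte sequence.
Byte 1: 0x46 = 01000110, payload 1000110 (7 bits).
Concatenate: 1000110 = 0x46 (7 bits → U+0046).

U+0046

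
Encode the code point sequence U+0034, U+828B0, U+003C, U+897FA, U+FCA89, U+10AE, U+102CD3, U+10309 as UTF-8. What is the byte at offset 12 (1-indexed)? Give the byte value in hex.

0xBC

1-indexed offset 12 is 0-indexed offset 11.
U+0034 → 1-byte form 34 at offsets 0–0.
U+828B0 → 4-byte form F2 82 A2 B0 at offsets 1–4.
U+003C → 1-byte form 3C at offsets 5–5.
U+897FA → 4-byte form F2 89 9F BA at offsets 6–9.
U+FCA89 → 4-byte form F3 BC AA 89 at offsets 10–13.
Offset 11 falls in char 5's range; it's byte 2 of F3 BC AA 89 = 0xBC.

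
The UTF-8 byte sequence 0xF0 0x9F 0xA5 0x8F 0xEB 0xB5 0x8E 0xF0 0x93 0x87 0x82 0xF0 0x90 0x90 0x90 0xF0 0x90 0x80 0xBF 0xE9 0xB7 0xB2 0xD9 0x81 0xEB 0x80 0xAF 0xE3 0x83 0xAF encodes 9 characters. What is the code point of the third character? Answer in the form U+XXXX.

U+131C2

Offset 0: leading byte 0xF0 = 11110000 → 4-byte char #1 = F0 9F A5 8F.
Offset 4: leading byte 0xEB = 11101011 → 3-byte char #2 = EB B5 8E.
Offset 7: leading byte 0xF0 = 11110000 → 4-byte char #3 = F0 93 87 82.
Leading byte 0xF0 = 11110000 matches 11110xxx → 4-byte sequence.
Byte 1: 0xF0 = 11110000, payload 000 (3 bits).
Byte 2: 0x93 = 10010011 (10xxxxxx ✓), payload 010011.
Byte 3: 0x87 = 10000111 (10xxxxxx ✓), payload 000111.
Byte 4: 0x82 = 10000010 (10xxxxxx ✓), payload 000010.
Concatenate: 000010011000111000010 = 0x131C2 (21 bits → U+131C2).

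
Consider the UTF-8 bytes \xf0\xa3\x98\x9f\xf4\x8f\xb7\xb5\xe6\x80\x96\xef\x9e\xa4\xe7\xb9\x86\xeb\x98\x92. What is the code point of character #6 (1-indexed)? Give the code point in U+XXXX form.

U+B612

Offset 0: leading byte 0xF0 = 11110000 → 4-byte char #1 = F0 A3 98 9F.
Offset 4: leading byte 0xF4 = 11110100 → 4-byte char #2 = F4 8F B7 B5.
Offset 8: leading byte 0xE6 = 11100110 → 3-byte char #3 = E6 80 96.
Offset 11: leading byte 0xEF = 11101111 → 3-byte char #4 = EF 9E A4.
Offset 14: leading byte 0xE7 = 11100111 → 3-byte char #5 = E7 B9 86.
Offset 17: leading byte 0xEB = 11101011 → 3-byte char #6 = EB 98 92.
Leading byte 0xEB = 11101011 matches 1110xxxx → 3-byte sequence.
Byte 1: 0xEB = 11101011, payload 1011 (4 bits).
Byte 2: 0x98 = 10011000 (10xxxxxx ✓), payload 011000.
Byte 3: 0x92 = 10010010 (10xxxxxx ✓), payload 010010.
Concatenate: 1011011000010010 = 0xB612 (16 bits → U+B612).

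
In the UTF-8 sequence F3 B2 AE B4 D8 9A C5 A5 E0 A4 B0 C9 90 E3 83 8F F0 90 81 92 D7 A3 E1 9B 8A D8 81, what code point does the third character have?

Offset 0: leading byte 0xF3 = 11110011 → 4-byte char #1 = F3 B2 AE B4.
Offset 4: leading byte 0xD8 = 11011000 → 2-byte char #2 = D8 9A.
Offset 6: leading byte 0xC5 = 11000101 → 2-byte char #3 = C5 A5.
Leading byte 0xC5 = 11000101 matches 110xxxxx → 2-byte sequence.
Byte 1: 0xC5 = 11000101, payload 00101 (5 bits).
Byte 2: 0xA5 = 10100101 (10xxxxxx ✓), payload 100101.
Concatenate: 00101100101 = 0x165 (11 bits → U+0165).

U+0165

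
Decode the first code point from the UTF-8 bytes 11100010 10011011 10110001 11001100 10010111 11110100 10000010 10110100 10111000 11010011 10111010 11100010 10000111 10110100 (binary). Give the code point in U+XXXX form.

U+26F1

Offset 0: leading byte 0xE2 = 11100010 → 3-byte char #1 = E2 9B B1.
Leading byte 0xE2 = 11100010 matches 1110xxxx → 3-byte sequence.
Byte 1: 0xE2 = 11100010, payload 0010 (4 bits).
Byte 2: 0x9B = 10011011 (10xxxxxx ✓), payload 011011.
Byte 3: 0xB1 = 10110001 (10xxxxxx ✓), payload 110001.
Concatenate: 0010011011110001 = 0x26F1 (16 bits → U+26F1).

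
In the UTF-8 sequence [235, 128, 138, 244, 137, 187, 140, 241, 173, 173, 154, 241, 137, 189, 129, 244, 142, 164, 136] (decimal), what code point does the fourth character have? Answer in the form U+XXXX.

Offset 0: leading byte 0xEB = 11101011 → 3-byte char #1 = EB 80 8A.
Offset 3: leading byte 0xF4 = 11110100 → 4-byte char #2 = F4 89 BB 8C.
Offset 7: leading byte 0xF1 = 11110001 → 4-byte char #3 = F1 AD AD 9A.
Offset 11: leading byte 0xF1 = 11110001 → 4-byte char #4 = F1 89 BD 81.
Leading byte 0xF1 = 11110001 matches 11110xxx → 4-byte sequence.
Byte 1: 0xF1 = 11110001, payload 001 (3 bits).
Byte 2: 0x89 = 10001001 (10xxxxxx ✓), payload 001001.
Byte 3: 0xBD = 10111101 (10xxxxxx ✓), payload 111101.
Byte 4: 0x81 = 10000001 (10xxxxxx ✓), payload 000001.
Concatenate: 001001001111101000001 = 0x49F41 (21 bits → U+49F41).

U+49F41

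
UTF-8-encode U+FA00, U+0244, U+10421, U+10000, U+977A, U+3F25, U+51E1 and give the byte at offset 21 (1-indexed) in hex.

0x87

1-indexed offset 21 is 0-indexed offset 20.
U+FA00 → 3-byte form EF A8 80 at offsets 0–2.
U+0244 → 2-byte form C9 84 at offsets 3–4.
U+10421 → 4-byte form F0 90 90 A1 at offsets 5–8.
U+10000 → 4-byte form F0 90 80 80 at offsets 9–12.
U+977A → 3-byte form E9 9D BA at offsets 13–15.
U+3F25 → 3-byte form E3 BC A5 at offsets 16–18.
U+51E1 → 3-byte form E5 87 A1 at offsets 19–21.
Offset 20 falls in char 7's range; it's byte 2 of E5 87 A1 = 0x87.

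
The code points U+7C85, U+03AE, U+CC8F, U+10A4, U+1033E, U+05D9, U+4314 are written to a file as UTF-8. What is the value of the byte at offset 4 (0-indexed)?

U+7C85 → 3-byte form E7 B2 85 at offsets 0–2.
U+03AE → 2-byte form CE AE at offsets 3–4.
Offset 4 falls in char 2's range; it's byte 2 of CE AE = 0xAE.

0xAE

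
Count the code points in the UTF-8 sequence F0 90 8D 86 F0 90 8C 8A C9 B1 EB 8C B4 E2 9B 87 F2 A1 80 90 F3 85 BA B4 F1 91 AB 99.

Byte at offset 0: 0xF0 = 11110000 → 4-byte char (#1). Advance 4.
Byte at offset 4: 0xF0 = 11110000 → 4-byte char (#2). Advance 4.
Byte at offset 8: 0xC9 = 11001001 → 2-byte char (#3). Advance 2.
Byte at offset 10: 0xEB = 11101011 → 3-byte char (#4). Advance 3.
Byte at offset 13: 0xE2 = 11100010 → 3-byte char (#5). Advance 3.
Byte at offset 16: 0xF2 = 11110010 → 4-byte char (#6). Advance 4.
Byte at offset 20: 0xF3 = 11110011 → 4-byte char (#7). Advance 4.
Byte at offset 24: 0xF1 = 11110001 → 4-byte char (#8). Advance 4.
Reached end at offset 28 after 8 code points.

8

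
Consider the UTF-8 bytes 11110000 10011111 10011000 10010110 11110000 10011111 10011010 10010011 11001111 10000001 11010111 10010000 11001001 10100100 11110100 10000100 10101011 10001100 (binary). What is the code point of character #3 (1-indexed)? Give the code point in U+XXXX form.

Offset 0: leading byte 0xF0 = 11110000 → 4-byte char #1 = F0 9F 98 96.
Offset 4: leading byte 0xF0 = 11110000 → 4-byte char #2 = F0 9F 9A 93.
Offset 8: leading byte 0xCF = 11001111 → 2-byte char #3 = CF 81.
Leading byte 0xCF = 11001111 matches 110xxxxx → 2-byte sequence.
Byte 1: 0xCF = 11001111, payload 01111 (5 bits).
Byte 2: 0x81 = 10000001 (10xxxxxx ✓), payload 000001.
Concatenate: 01111000001 = 0x3C1 (11 bits → U+03C1).

U+03C1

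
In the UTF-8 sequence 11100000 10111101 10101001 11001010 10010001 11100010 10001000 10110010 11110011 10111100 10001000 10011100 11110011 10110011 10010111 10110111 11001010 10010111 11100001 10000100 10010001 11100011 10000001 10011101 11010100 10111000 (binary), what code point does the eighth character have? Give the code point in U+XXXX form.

U+305D

Offset 0: leading byte 0xE0 = 11100000 → 3-byte char #1 = E0 BD A9.
Offset 3: leading byte 0xCA = 11001010 → 2-byte char #2 = CA 91.
Offset 5: leading byte 0xE2 = 11100010 → 3-byte char #3 = E2 88 B2.
Offset 8: leading byte 0xF3 = 11110011 → 4-byte char #4 = F3 BC 88 9C.
Offset 12: leading byte 0xF3 = 11110011 → 4-byte char #5 = F3 B3 97 B7.
Offset 16: leading byte 0xCA = 11001010 → 2-byte char #6 = CA 97.
Offset 18: leading byte 0xE1 = 11100001 → 3-byte char #7 = E1 84 91.
Offset 21: leading byte 0xE3 = 11100011 → 3-byte char #8 = E3 81 9D.
Leading byte 0xE3 = 11100011 matches 1110xxxx → 3-byte sequence.
Byte 1: 0xE3 = 11100011, payload 0011 (4 bits).
Byte 2: 0x81 = 10000001 (10xxxxxx ✓), payload 000001.
Byte 3: 0x9D = 10011101 (10xxxxxx ✓), payload 011101.
Concatenate: 0011000001011101 = 0x305D (16 bits → U+305D).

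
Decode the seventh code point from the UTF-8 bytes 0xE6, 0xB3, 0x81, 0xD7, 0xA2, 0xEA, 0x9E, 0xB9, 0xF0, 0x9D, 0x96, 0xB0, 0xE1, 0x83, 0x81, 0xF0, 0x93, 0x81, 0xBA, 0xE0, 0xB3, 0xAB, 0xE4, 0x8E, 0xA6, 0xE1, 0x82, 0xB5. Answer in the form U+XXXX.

Offset 0: leading byte 0xE6 = 11100110 → 3-byte char #1 = E6 B3 81.
Offset 3: leading byte 0xD7 = 11010111 → 2-byte char #2 = D7 A2.
Offset 5: leading byte 0xEA = 11101010 → 3-byte char #3 = EA 9E B9.
Offset 8: leading byte 0xF0 = 11110000 → 4-byte char #4 = F0 9D 96 B0.
Offset 12: leading byte 0xE1 = 11100001 → 3-byte char #5 = E1 83 81.
Offset 15: leading byte 0xF0 = 11110000 → 4-byte char #6 = F0 93 81 BA.
Offset 19: leading byte 0xE0 = 11100000 → 3-byte char #7 = E0 B3 AB.
Leading byte 0xE0 = 11100000 matches 1110xxxx → 3-byte sequence.
Byte 1: 0xE0 = 11100000, payload 0000 (4 bits).
Byte 2: 0xB3 = 10110011 (10xxxxxx ✓), payload 110011.
Byte 3: 0xAB = 10101011 (10xxxxxx ✓), payload 101011.
Concatenate: 0000110011101011 = 0xCEB (16 bits → U+0CEB).

U+0CEB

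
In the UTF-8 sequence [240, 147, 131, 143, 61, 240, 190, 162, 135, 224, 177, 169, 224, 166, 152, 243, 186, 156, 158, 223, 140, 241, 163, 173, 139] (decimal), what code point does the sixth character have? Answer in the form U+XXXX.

Offset 0: leading byte 0xF0 = 11110000 → 4-byte char #1 = F0 93 83 8F.
Offset 4: leading byte 0x3D = 00111101 → 1-byte char #2 = 3D.
Offset 5: leading byte 0xF0 = 11110000 → 4-byte char #3 = F0 BE A2 87.
Offset 9: leading byte 0xE0 = 11100000 → 3-byte char #4 = E0 B1 A9.
Offset 12: leading byte 0xE0 = 11100000 → 3-byte char #5 = E0 A6 98.
Offset 15: leading byte 0xF3 = 11110011 → 4-byte char #6 = F3 BA 9C 9E.
Leading byte 0xF3 = 11110011 matches 11110xxx → 4-byte sequence.
Byte 1: 0xF3 = 11110011, payload 011 (3 bits).
Byte 2: 0xBA = 10111010 (10xxxxxx ✓), payload 111010.
Byte 3: 0x9C = 10011100 (10xxxxxx ✓), payload 011100.
Byte 4: 0x9E = 10011110 (10xxxxxx ✓), payload 011110.
Concatenate: 011111010011100011110 = 0xFA71E (21 bits → U+FA71E).

U+FA71E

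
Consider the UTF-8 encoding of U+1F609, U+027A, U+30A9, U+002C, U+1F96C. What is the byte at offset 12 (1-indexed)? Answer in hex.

1-indexed offset 12 is 0-indexed offset 11.
U+1F609 → 4-byte form F0 9F 98 89 at offsets 0–3.
U+027A → 2-byte form C9 BA at offsets 4–5.
U+30A9 → 3-byte form E3 82 A9 at offsets 6–8.
U+002C → 1-byte form 2C at offsets 9–9.
U+1F96C → 4-byte form F0 9F A5 AC at offsets 10–13.
Offset 11 falls in char 5's range; it's byte 2 of F0 9F A5 AC = 0x9F.

0x9F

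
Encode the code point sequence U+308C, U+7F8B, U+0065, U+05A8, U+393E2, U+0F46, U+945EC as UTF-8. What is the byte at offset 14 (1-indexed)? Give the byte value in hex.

1-indexed offset 14 is 0-indexed offset 13.
U+308C → 3-byte form E3 82 8C at offsets 0–2.
U+7F8B → 3-byte form E7 BE 8B at offsets 3–5.
U+0065 → 1-byte form 65 at offsets 6–6.
U+05A8 → 2-byte form D6 A8 at offsets 7–8.
U+393E2 → 4-byte form F0 B9 8F A2 at offsets 9–12.
U+0F46 → 3-byte form E0 BD 86 at offsets 13–15.
Offset 13 falls in char 6's range; it's byte 1 of E0 BD 86 = 0xE0.

0xE0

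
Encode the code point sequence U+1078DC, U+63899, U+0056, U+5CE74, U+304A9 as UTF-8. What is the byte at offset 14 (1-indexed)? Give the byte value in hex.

0xF0

1-indexed offset 14 is 0-indexed offset 13.
U+1078DC → 4-byte form F4 87 A3 9C at offsets 0–3.
U+63899 → 4-byte form F1 A3 A2 99 at offsets 4–7.
U+0056 → 1-byte form 56 at offsets 8–8.
U+5CE74 → 4-byte form F1 9C B9 B4 at offsets 9–12.
U+304A9 → 4-byte form F0 B0 92 A9 at offsets 13–16.
Offset 13 falls in char 5's range; it's byte 1 of F0 B0 92 A9 = 0xF0.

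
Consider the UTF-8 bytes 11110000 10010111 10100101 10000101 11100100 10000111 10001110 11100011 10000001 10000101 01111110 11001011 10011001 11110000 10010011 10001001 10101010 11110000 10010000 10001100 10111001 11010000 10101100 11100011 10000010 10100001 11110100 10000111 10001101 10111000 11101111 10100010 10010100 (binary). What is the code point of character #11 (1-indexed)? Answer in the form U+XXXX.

U+F894

Offset 0: leading byte 0xF0 = 11110000 → 4-byte char #1 = F0 97 A5 85.
Offset 4: leading byte 0xE4 = 11100100 → 3-byte char #2 = E4 87 8E.
Offset 7: leading byte 0xE3 = 11100011 → 3-byte char #3 = E3 81 85.
Offset 10: leading byte 0x7E = 01111110 → 1-byte char #4 = 7E.
Offset 11: leading byte 0xCB = 11001011 → 2-byte char #5 = CB 99.
Offset 13: leading byte 0xF0 = 11110000 → 4-byte char #6 = F0 93 89 AA.
Offset 17: leading byte 0xF0 = 11110000 → 4-byte char #7 = F0 90 8C B9.
Offset 21: leading byte 0xD0 = 11010000 → 2-byte char #8 = D0 AC.
Offset 23: leading byte 0xE3 = 11100011 → 3-byte char #9 = E3 82 A1.
Offset 26: leading byte 0xF4 = 11110100 → 4-byte char #10 = F4 87 8D B8.
Offset 30: leading byte 0xEF = 11101111 → 3-byte char #11 = EF A2 94.
Leading byte 0xEF = 11101111 matches 1110xxxx → 3-byte sequence.
Byte 1: 0xEF = 11101111, payload 1111 (4 bits).
Byte 2: 0xA2 = 10100010 (10xxxxxx ✓), payload 100010.
Byte 3: 0x94 = 10010100 (10xxxxxx ✓), payload 010100.
Concatenate: 1111100010010100 = 0xF894 (16 bits → U+F894).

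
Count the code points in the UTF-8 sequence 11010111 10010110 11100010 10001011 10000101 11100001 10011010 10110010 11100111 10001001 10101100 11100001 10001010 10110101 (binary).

5

Byte at offset 0: 0xD7 = 11010111 → 2-byte char (#1). Advance 2.
Byte at offset 2: 0xE2 = 11100010 → 3-byte char (#2). Advance 3.
Byte at offset 5: 0xE1 = 11100001 → 3-byte char (#3). Advance 3.
Byte at offset 8: 0xE7 = 11100111 → 3-byte char (#4). Advance 3.
Byte at offset 11: 0xE1 = 11100001 → 3-byte char (#5). Advance 3.
Reached end at offset 14 after 5 code points.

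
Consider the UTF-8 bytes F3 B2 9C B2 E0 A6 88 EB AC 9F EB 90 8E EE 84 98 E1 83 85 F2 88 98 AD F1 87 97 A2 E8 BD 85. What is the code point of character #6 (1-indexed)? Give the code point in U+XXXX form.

Offset 0: leading byte 0xF3 = 11110011 → 4-byte char #1 = F3 B2 9C B2.
Offset 4: leading byte 0xE0 = 11100000 → 3-byte char #2 = E0 A6 88.
Offset 7: leading byte 0xEB = 11101011 → 3-byte char #3 = EB AC 9F.
Offset 10: leading byte 0xEB = 11101011 → 3-byte char #4 = EB 90 8E.
Offset 13: leading byte 0xEE = 11101110 → 3-byte char #5 = EE 84 98.
Offset 16: leading byte 0xE1 = 11100001 → 3-byte char #6 = E1 83 85.
Leading byte 0xE1 = 11100001 matches 1110xxxx → 3-byte sequence.
Byte 1: 0xE1 = 11100001, payload 0001 (4 bits).
Byte 2: 0x83 = 10000011 (10xxxxxx ✓), payload 000011.
Byte 3: 0x85 = 10000101 (10xxxxxx ✓), payload 000101.
Concatenate: 0001000011000101 = 0x10C5 (16 bits → U+10C5).

U+10C5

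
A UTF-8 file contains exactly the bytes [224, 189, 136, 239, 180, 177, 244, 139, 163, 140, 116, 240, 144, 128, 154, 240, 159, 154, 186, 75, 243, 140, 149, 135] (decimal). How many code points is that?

8

Byte at offset 0: 0xE0 = 11100000 → 3-byte char (#1). Advance 3.
Byte at offset 3: 0xEF = 11101111 → 3-byte char (#2). Advance 3.
Byte at offset 6: 0xF4 = 11110100 → 4-byte char (#3). Advance 4.
Byte at offset 10: 0x74 = 01110100 → 1-byte char (#4). Advance 1.
Byte at offset 11: 0xF0 = 11110000 → 4-byte char (#5). Advance 4.
Byte at offset 15: 0xF0 = 11110000 → 4-byte char (#6). Advance 4.
Byte at offset 19: 0x4B = 01001011 → 1-byte char (#7). Advance 1.
Byte at offset 20: 0xF3 = 11110011 → 4-byte char (#8). Advance 4.
Reached end at offset 24 after 8 code points.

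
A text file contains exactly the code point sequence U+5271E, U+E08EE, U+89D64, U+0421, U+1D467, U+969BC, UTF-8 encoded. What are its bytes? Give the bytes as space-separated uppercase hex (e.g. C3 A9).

U+5271E: 4-byte form → F1 92 9C 9E.
U+E08EE: 4-byte form → F3 A0 A3 AE.
U+89D64: 4-byte form → F2 89 B5 A4.
U+0421: 2-byte form → D0 A1.
U+1D467: 4-byte form → F0 9D 91 A7.
U+969BC: 4-byte form → F2 96 A6 BC.
Concatenated (22 bytes): F1 92 9C 9E F3 A0 A3 AE F2 89 B5 A4 D0 A1 F0 9D 91 A7 F2 96 A6 BC.

F1 92 9C 9E F3 A0 A3 AE F2 89 B5 A4 D0 A1 F0 9D 91 A7 F2 96 A6 BC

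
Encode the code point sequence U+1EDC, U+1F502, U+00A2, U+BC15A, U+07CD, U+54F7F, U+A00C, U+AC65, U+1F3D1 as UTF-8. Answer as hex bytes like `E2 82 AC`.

U+1EDC: 3-byte form → E1 BB 9C.
U+1F502: 4-byte form → F0 9F 94 82.
U+00A2: 2-byte form → C2 A2.
U+BC15A: 4-byte form → F2 BC 85 9A.
U+07CD: 2-byte form → DF 8D.
U+54F7F: 4-byte form → F1 94 BD BF.
U+A00C: 3-byte form → EA 80 8C.
U+AC65: 3-byte form → EA B1 A5.
U+1F3D1: 4-byte form → F0 9F 8F 91.
Concatenated (29 bytes): E1 BB 9C F0 9F 94 82 C2 A2 F2 BC 85 9A DF 8D F1 94 BD BF EA 80 8C EA B1 A5 F0 9F 8F 91.

E1 BB 9C F0 9F 94 82 C2 A2 F2 BC 85 9A DF 8D F1 94 BD BF EA 80 8C EA B1 A5 F0 9F 8F 91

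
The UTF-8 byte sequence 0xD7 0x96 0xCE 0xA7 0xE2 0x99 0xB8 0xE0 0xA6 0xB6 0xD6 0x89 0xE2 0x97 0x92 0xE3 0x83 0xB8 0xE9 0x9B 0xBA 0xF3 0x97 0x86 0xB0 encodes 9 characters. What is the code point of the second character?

U+03A7

Offset 0: leading byte 0xD7 = 11010111 → 2-byte char #1 = D7 96.
Offset 2: leading byte 0xCE = 11001110 → 2-byte char #2 = CE A7.
Leading byte 0xCE = 11001110 matches 110xxxxx → 2-byte sequence.
Byte 1: 0xCE = 11001110, payload 01110 (5 bits).
Byte 2: 0xA7 = 10100111 (10xxxxxx ✓), payload 100111.
Concatenate: 01110100111 = 0x3A7 (11 bits → U+03A7).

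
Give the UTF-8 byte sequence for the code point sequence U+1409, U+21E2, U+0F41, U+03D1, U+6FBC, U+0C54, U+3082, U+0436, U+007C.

U+1409: 3-byte form → E1 90 89.
U+21E2: 3-byte form → E2 87 A2.
U+0F41: 3-byte form → E0 BD 81.
U+03D1: 2-byte form → CF 91.
U+6FBC: 3-byte form → E6 BE BC.
U+0C54: 3-byte form → E0 B1 94.
U+3082: 3-byte form → E3 82 82.
U+0436: 2-byte form → D0 B6.
U+007C: 1-byte form → 7C.
Concatenated (23 bytes): E1 90 89 E2 87 A2 E0 BD 81 CF 91 E6 BE BC E0 B1 94 E3 82 82 D0 B6 7C.

E1 90 89 E2 87 A2 E0 BD 81 CF 91 E6 BE BC E0 B1 94 E3 82 82 D0 B6 7C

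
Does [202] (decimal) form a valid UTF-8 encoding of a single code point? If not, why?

invalid (sequence truncated)

Leading byte 0xCA = 11001010 → 2-byte form, but only 1 byte is present.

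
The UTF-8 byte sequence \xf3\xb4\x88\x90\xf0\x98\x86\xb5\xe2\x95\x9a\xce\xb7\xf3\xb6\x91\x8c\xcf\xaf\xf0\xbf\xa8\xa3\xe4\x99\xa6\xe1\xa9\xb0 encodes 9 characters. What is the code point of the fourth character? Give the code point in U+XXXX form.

U+03B7

Offset 0: leading byte 0xF3 = 11110011 → 4-byte char #1 = F3 B4 88 90.
Offset 4: leading byte 0xF0 = 11110000 → 4-byte char #2 = F0 98 86 B5.
Offset 8: leading byte 0xE2 = 11100010 → 3-byte char #3 = E2 95 9A.
Offset 11: leading byte 0xCE = 11001110 → 2-byte char #4 = CE B7.
Leading byte 0xCE = 11001110 matches 110xxxxx → 2-byte sequence.
Byte 1: 0xCE = 11001110, payload 01110 (5 bits).
Byte 2: 0xB7 = 10110111 (10xxxxxx ✓), payload 110111.
Concatenate: 01110110111 = 0x3B7 (11 bits → U+03B7).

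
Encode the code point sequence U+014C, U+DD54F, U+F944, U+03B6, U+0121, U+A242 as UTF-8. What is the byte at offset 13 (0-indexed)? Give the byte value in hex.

U+014C → 2-byte form C5 8C at offsets 0–1.
U+DD54F → 4-byte form F3 9D 95 8F at offsets 2–5.
U+F944 → 3-byte form EF A5 84 at offsets 6–8.
U+03B6 → 2-byte form CE B6 at offsets 9–10.
U+0121 → 2-byte form C4 A1 at offsets 11–12.
U+A242 → 3-byte form EA 89 82 at offsets 13–15.
Offset 13 falls in char 6's range; it's byte 1 of EA 89 82 = 0xEA.

0xEA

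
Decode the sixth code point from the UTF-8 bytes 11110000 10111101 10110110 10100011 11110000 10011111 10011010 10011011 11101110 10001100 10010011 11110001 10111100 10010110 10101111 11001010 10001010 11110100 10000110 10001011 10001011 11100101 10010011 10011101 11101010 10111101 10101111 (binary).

U+1062CB

Offset 0: leading byte 0xF0 = 11110000 → 4-byte char #1 = F0 BD B6 A3.
Offset 4: leading byte 0xF0 = 11110000 → 4-byte char #2 = F0 9F 9A 9B.
Offset 8: leading byte 0xEE = 11101110 → 3-byte char #3 = EE 8C 93.
Offset 11: leading byte 0xF1 = 11110001 → 4-byte char #4 = F1 BC 96 AF.
Offset 15: leading byte 0xCA = 11001010 → 2-byte char #5 = CA 8A.
Offset 17: leading byte 0xF4 = 11110100 → 4-byte char #6 = F4 86 8B 8B.
Leading byte 0xF4 = 11110100 matches 11110xxx → 4-byte sequence.
Byte 1: 0xF4 = 11110100, payload 100 (3 bits).
Byte 2: 0x86 = 10000110 (10xxxxxx ✓), payload 000110.
Byte 3: 0x8B = 10001011 (10xxxxxx ✓), payload 001011.
Byte 4: 0x8B = 10001011 (10xxxxxx ✓), payload 001011.
Concatenate: 100000110001011001011 = 0x1062CB (21 bits → U+1062CB).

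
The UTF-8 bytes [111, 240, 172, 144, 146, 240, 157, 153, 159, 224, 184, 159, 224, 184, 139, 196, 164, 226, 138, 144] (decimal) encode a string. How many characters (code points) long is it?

7

Byte at offset 0: 0x6F = 01101111 → 1-byte char (#1). Advance 1.
Byte at offset 1: 0xF0 = 11110000 → 4-byte char (#2). Advance 4.
Byte at offset 5: 0xF0 = 11110000 → 4-byte char (#3). Advance 4.
Byte at offset 9: 0xE0 = 11100000 → 3-byte char (#4). Advance 3.
Byte at offset 12: 0xE0 = 11100000 → 3-byte char (#5). Advance 3.
Byte at offset 15: 0xC4 = 11000100 → 2-byte char (#6). Advance 2.
Byte at offset 17: 0xE2 = 11100010 → 3-byte char (#7). Advance 3.
Reached end at offset 20 after 7 code points.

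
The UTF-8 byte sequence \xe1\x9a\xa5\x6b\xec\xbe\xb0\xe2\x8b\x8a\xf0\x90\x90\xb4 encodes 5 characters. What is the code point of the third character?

Offset 0: leading byte 0xE1 = 11100001 → 3-byte char #1 = E1 9A A5.
Offset 3: leading byte 0x6B = 01101011 → 1-byte char #2 = 6B.
Offset 4: leading byte 0xEC = 11101100 → 3-byte char #3 = EC BE B0.
Leading byte 0xEC = 11101100 matches 1110xxxx → 3-byte sequence.
Byte 1: 0xEC = 11101100, payload 1100 (4 bits).
Byte 2: 0xBE = 10111110 (10xxxxxx ✓), payload 111110.
Byte 3: 0xB0 = 10110000 (10xxxxxx ✓), payload 110000.
Concatenate: 1100111110110000 = 0xCFB0 (16 bits → U+CFB0).

U+CFB0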